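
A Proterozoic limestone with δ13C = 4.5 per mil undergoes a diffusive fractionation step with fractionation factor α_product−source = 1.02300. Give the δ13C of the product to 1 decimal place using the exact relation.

δ_product = (δ_source + 1000)·α − 1000
δ_product = (4.5 + 1000) × 1.02300 − 1000
δ_product = 1027.603 − 1000 = 27.60 per mil

27.6 per mil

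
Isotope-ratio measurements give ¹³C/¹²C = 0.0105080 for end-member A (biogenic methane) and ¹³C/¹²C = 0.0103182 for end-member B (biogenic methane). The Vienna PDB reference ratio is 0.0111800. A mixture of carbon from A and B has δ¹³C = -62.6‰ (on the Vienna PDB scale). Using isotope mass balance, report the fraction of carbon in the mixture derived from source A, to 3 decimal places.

δ_A = (0.0105080/0.0111800 − 1)×1000 = (0.939893 − 1)×1000 = -60.107‰
δ_B = (0.0103182/0.0111800 − 1)×1000 = (0.922916 − 1)×1000 = -77.084‰
f_A = (δ_mix − δ_B)/(δ_A − δ_B) = (-62.6 − (-77.084))/(-60.107 − (-77.084))
f_A = 14.484 / 16.977 = 0.8532

0.853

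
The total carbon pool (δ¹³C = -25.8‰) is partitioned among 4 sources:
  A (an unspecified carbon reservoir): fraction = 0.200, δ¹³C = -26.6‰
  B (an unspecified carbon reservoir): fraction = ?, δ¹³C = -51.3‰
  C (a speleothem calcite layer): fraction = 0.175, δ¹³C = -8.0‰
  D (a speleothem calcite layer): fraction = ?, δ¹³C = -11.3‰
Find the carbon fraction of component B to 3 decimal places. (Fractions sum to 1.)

0.300

Let f_B and f_D be the unknown fractions; fractions sum to 1 so f_B + f_D = 0.625.
Mass balance: Σ fᵢ·δᵢ = δ_bulk ⇒ f_B·(-51.3) + f_D·(-11.3) = -25.8 − (-6.720) = -19.080
Substitute f_D = 0.625 − f_B:
f_B·(-51.3 − -11.3) = -19.080 − 0.625×(-11.3) = -12.017
f_B = -12.017 / -40.0 = 0.3004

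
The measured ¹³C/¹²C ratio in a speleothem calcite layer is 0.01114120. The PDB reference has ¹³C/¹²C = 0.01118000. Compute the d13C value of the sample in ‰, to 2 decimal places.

d13C = (R_sample / R_standard − 1) × 1000
R_sample / R_standard = 0.01114120 / 0.01118000 = 0.996530
d13C = (0.996530 − 1) × 1000 = -3.470‰

-3.47‰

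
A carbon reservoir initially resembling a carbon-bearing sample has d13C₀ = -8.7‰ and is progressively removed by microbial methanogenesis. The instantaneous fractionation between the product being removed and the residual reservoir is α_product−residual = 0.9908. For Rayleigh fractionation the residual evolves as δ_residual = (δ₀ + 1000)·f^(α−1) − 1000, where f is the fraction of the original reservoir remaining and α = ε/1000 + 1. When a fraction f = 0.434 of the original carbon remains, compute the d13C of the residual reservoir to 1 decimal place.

Rayleigh residual: δ_res = (δ₀ + 1000)·f^(α−1) − 1000
α − 1 = -0.00920
f^(α−1) = 0.434^(-0.00920) = 1.007709
δ_res = (-8.7 + 1000) × 1.007709 − 1000 = 998.942 − 1000 = -1.06‰

-1.1‰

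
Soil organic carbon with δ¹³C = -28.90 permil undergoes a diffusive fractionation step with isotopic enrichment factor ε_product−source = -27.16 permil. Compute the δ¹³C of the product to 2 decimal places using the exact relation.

-55.28 permil

To first order, δ_product ≈ δ_source + ε = -56.06 permil.
Exactly, δ_product = (δ_source + 1000)·(ε/1000 + 1) − 1000.
δ_product = (-28.90 + 1000) × (-27.16/1000 + 1) − 1000
δ_product = -55.275 permil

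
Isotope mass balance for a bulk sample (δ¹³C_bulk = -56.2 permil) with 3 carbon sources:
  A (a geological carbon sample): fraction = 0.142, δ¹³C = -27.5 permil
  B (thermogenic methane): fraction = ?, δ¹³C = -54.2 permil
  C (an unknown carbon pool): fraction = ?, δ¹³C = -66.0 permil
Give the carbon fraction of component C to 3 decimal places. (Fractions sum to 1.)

0.491

Let f_C and f_B be the unknown fractions; fractions sum to 1 so f_C + f_B = 0.858.
Mass balance: Σ fᵢ·δᵢ = δ_bulk ⇒ f_C·(-66.0) + f_B·(-54.2) = -56.2 − (-3.905) = -52.295
Substitute f_B = 0.858 − f_C:
f_C·(-66.0 − -54.2) = -52.295 − 0.858×(-54.2) = -5.791
f_C = -5.791 / -11.8 = 0.4908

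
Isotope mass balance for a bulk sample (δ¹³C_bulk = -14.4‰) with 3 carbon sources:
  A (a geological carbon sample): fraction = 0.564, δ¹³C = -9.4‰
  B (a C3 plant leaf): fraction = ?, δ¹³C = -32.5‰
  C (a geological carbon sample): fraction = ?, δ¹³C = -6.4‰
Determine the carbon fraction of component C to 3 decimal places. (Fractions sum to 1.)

Let f_C and f_B be the unknown fractions; fractions sum to 1 so f_C + f_B = 0.436.
Mass balance: Σ fᵢ·δᵢ = δ_bulk ⇒ f_C·(-6.4) + f_B·(-32.5) = -14.4 − (-5.302) = -9.098
Substitute f_B = 0.436 − f_C:
f_C·(-6.4 − -32.5) = -9.098 − 0.436×(-32.5) = 5.072
f_C = 5.072 / 26.1 = 0.1943

0.194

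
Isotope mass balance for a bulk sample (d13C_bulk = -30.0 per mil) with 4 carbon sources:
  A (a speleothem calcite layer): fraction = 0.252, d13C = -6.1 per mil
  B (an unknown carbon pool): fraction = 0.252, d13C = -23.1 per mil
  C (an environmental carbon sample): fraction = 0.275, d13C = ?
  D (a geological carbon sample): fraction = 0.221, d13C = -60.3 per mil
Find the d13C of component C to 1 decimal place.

-33.9 per mil

Isotope mass balance: δ_bulk = Σ fᵢ·δᵢ.
-30.0 = 0.252×(-6.1) + 0.252×(-23.1) + 0.275×δ_C + 0.221×(-60.3)
0.275·δ_C = -30.0 − (-20.685) = -9.315
δ_C = -9.315 / 0.275 = -33.87 per mil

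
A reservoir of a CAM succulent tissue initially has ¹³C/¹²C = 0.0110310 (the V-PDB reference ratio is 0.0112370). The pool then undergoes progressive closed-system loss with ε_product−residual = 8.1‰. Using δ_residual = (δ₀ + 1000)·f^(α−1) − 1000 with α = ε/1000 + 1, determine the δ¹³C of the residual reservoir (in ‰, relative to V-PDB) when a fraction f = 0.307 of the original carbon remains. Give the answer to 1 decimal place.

δ₀ = (0.0110310/0.0112370 − 1)×1000 = (0.981668 − 1)×1000 = -18.332‰
α − 1 = ε/1000 = 0.0081
f^(α−1) = 0.307^(0.0081) = 0.990480
δ_res = (-18.332 + 1000) × 0.990480 − 1000 = 972.322 − 1000 = -27.68‰

-27.7‰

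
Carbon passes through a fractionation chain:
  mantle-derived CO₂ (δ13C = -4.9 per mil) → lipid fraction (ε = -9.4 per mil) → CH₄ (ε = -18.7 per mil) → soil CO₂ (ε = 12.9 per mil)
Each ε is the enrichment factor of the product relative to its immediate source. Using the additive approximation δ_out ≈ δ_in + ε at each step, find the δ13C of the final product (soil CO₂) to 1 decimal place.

step 1: δ ≈ -4.9 + (-9.4) = -14.3 per mil
step 2: δ ≈ -14.3 + (-18.7) = -33.0 per mil
step 3: δ ≈ -33.0 + (12.9) = -20.1 per mil

-20.1 per mil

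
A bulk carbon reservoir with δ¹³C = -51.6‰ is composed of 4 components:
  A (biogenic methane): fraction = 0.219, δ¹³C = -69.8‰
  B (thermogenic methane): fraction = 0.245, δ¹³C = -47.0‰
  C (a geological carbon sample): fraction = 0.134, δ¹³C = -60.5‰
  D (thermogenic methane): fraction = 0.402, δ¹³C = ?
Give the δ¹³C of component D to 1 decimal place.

Isotope mass balance: δ_bulk = Σ fᵢ·δᵢ.
-51.6 = 0.219×(-69.8) + 0.245×(-47.0) + 0.134×(-60.5) + 0.402×δ_D
0.402·δ_D = -51.6 − (-34.908) = -16.692
δ_D = -16.692 / 0.402 = -41.52‰

-41.5‰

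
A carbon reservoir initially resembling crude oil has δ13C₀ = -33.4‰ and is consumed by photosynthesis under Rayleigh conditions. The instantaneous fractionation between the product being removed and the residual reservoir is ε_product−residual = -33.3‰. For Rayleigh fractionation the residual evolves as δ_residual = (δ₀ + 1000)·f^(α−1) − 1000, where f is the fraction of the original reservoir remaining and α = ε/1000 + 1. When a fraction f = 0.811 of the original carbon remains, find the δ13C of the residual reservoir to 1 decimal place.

-26.6‰

Rayleigh residual: δ_res = (δ₀ + 1000)·f^(α−1) − 1000
α = ε/1000 + 1 = 0.96670, so α − 1 = -0.03330
f^(α−1) = 0.811^(-0.03330) = 1.007000
δ_res = (-33.4 + 1000) × 1.007000 − 1000 = 973.367 − 1000 = -26.63‰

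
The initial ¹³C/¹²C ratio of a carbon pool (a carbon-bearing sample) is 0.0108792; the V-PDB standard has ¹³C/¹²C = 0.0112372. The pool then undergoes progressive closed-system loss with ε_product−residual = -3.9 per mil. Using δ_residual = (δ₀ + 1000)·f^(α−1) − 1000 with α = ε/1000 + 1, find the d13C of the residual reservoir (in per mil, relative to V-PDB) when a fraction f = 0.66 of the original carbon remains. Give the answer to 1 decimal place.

-30.3 per mil

δ₀ = (0.0108792/0.0112372 − 1)×1000 = (0.968142 − 1)×1000 = -31.858 per mil
α − 1 = ε/1000 = -0.0039
f^(α−1) = 0.66^(-0.0039) = 1.001622
δ_res = (-31.858 + 1000) × 1.001622 − 1000 = 969.712 − 1000 = -30.29 per mil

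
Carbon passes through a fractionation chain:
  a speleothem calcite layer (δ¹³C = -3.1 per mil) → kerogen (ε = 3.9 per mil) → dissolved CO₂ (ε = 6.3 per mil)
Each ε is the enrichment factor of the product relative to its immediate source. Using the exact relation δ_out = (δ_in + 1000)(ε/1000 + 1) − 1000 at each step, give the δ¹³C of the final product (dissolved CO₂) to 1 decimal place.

step 1: δ = (-3.10 + 1000)·(3.9/1000 + 1) − 1000 = 0.79 per mil
step 2: δ = (0.79 + 1000)·(6.3/1000 + 1) − 1000 = 7.09 per mil

7.1 per mil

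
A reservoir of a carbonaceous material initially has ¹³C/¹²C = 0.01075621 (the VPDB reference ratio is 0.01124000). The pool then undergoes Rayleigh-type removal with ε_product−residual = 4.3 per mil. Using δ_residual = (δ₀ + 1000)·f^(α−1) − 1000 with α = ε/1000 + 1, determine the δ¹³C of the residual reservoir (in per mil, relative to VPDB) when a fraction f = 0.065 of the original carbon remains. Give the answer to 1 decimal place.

δ₀ = (0.01075621/0.01124000 − 1)×1000 = (0.956958 − 1)×1000 = -43.042 per mil
α − 1 = ε/1000 = 0.0043
f^(α−1) = 0.065^(0.0043) = 0.988315
δ_res = (-43.042 + 1000) × 0.988315 − 1000 = 945.776 − 1000 = -54.22 per mil

-54.2 per mil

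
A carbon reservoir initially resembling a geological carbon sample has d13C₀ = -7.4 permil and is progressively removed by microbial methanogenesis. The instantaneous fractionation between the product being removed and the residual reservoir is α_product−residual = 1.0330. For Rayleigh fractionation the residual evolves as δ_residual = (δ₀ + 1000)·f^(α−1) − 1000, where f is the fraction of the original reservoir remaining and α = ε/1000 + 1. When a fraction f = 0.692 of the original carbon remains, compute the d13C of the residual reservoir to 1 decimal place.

-19.4 permil

Rayleigh residual: δ_res = (δ₀ + 1000)·f^(α−1) − 1000
α − 1 = 0.03300
f^(α−1) = 0.692^(0.03300) = 0.987924
δ_res = (-7.4 + 1000) × 0.987924 − 1000 = 980.613 − 1000 = -19.39 permil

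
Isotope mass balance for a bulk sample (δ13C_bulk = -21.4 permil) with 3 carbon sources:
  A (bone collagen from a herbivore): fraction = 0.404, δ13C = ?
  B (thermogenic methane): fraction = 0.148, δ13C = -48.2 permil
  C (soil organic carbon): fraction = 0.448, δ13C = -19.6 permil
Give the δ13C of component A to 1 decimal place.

-13.6 permil

Isotope mass balance: δ_bulk = Σ fᵢ·δᵢ.
-21.4 = 0.404×δ_A + 0.148×(-48.2) + 0.448×(-19.6)
0.404·δ_A = -21.4 − (-15.914) = -5.486
δ_A = -5.486 / 0.404 = -13.58 permil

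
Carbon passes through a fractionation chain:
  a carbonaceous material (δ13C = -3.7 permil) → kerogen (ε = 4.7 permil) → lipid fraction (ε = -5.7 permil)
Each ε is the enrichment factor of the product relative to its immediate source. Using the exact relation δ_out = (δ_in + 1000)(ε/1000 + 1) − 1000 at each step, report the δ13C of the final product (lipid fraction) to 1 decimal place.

step 1: δ = (-3.70 + 1000)·(4.7/1000 + 1) − 1000 = 0.98 permil
step 2: δ = (0.98 + 1000)·(-5.7/1000 + 1) − 1000 = -4.72 permil

-4.7 permil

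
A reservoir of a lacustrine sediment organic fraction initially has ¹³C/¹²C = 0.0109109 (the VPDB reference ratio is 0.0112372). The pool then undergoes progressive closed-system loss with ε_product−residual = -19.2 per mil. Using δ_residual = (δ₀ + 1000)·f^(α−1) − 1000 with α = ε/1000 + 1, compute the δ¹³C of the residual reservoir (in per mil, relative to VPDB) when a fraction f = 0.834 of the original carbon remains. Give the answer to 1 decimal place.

δ₀ = (0.0109109/0.0112372 − 1)×1000 = (0.970963 − 1)×1000 = -29.037 per mil
α − 1 = ε/1000 = -0.0192
f^(α−1) = 0.834^(-0.0192) = 1.003491
δ_res = (-29.037 + 1000) × 1.003491 − 1000 = 974.352 − 1000 = -25.65 per mil

-25.6 per mil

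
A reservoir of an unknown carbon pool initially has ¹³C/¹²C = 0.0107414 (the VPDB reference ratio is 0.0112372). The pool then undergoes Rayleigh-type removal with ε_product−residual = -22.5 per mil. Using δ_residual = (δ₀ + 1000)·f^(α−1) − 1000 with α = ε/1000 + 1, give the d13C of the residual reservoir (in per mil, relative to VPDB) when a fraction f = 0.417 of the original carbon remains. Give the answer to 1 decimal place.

-25.1 per mil

δ₀ = (0.0107414/0.0112372 − 1)×1000 = (0.955879 − 1)×1000 = -44.121 per mil
α − 1 = ε/1000 = -0.0225
f^(α−1) = 0.417^(-0.0225) = 1.019875
δ_res = (-44.121 + 1000) × 1.019875 − 1000 = 974.877 − 1000 = -25.12 per mil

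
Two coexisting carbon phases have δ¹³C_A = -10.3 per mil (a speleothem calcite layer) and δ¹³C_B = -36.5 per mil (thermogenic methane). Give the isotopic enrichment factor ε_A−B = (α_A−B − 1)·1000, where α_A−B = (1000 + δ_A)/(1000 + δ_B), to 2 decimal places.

27.19 per mil

α_A−B = (1000 + -10.3) / (1000 + -36.5) = 989.7 / 963.5 = 1.027193
ε_A−B = (1.027193 − 1) × 1000 = 27.193 per mil
(The approximation ε ≈ δ_A − δ_B would give 26.2 per mil.)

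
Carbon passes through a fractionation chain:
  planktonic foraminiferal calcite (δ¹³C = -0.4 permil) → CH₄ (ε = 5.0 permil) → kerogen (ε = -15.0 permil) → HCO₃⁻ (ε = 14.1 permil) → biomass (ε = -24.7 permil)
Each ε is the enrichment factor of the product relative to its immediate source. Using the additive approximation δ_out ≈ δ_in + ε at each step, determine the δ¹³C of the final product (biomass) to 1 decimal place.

step 1: δ ≈ -0.4 + (5.0) = 4.6 permil
step 2: δ ≈ 4.6 + (-15.0) = -10.4 permil
step 3: δ ≈ -10.4 + (14.1) = 3.7 permil
step 4: δ ≈ 3.7 + (-24.7) = -21.0 permil

-21.0 permil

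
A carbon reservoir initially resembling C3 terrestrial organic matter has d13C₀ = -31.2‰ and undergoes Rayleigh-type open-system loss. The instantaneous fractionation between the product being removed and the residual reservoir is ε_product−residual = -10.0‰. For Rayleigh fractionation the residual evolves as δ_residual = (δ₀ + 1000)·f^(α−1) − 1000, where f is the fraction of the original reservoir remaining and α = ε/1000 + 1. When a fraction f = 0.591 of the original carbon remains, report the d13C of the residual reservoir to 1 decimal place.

Rayleigh residual: δ_res = (δ₀ + 1000)·f^(α−1) − 1000
α = ε/1000 + 1 = 0.99000, so α − 1 = -0.01000
f^(α−1) = 0.591^(-0.01000) = 1.005273
δ_res = (-31.2 + 1000) × 1.005273 − 1000 = 973.909 − 1000 = -26.09‰

-26.1‰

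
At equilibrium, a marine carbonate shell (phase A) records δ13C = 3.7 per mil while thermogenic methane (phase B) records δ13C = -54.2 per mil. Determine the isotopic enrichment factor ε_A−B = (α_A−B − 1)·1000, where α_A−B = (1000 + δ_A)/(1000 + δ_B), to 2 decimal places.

α_A−B = (1000 + 3.7) / (1000 + -54.2) = 1003.7 / 945.8 = 1.061218
ε_A−B = (1.061218 − 1) × 1000 = 61.218 per mil
(The approximation ε ≈ δ_A − δ_B would give 57.9 per mil.)

61.22 per mil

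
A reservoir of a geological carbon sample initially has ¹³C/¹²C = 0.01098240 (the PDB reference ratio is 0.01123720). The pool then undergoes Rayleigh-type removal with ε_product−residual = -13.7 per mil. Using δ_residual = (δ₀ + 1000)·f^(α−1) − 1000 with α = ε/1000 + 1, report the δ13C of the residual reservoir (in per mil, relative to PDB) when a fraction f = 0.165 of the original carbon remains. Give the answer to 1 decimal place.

δ₀ = (0.01098240/0.01123720 − 1)×1000 = (0.977325 − 1)×1000 = -22.675 per mil
α − 1 = ε/1000 = -0.0137
f^(α−1) = 0.165^(-0.0137) = 1.024992
δ_res = (-22.675 + 1000) × 1.024992 − 1000 = 1001.751 − 1000 = 1.75 per mil

1.8 per mil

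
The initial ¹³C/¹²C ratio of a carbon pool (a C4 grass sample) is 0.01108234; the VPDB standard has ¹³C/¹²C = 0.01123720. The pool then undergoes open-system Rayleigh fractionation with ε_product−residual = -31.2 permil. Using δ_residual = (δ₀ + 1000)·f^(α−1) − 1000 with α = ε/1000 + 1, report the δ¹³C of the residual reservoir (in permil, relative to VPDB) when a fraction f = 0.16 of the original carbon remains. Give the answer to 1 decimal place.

44.3 permil

δ₀ = (0.01108234/0.01123720 − 1)×1000 = (0.986219 − 1)×1000 = -13.781 permil
α − 1 = ε/1000 = -0.0312
f^(α−1) = 0.16^(-0.0312) = 1.058843
δ_res = (-13.781 + 1000) × 1.058843 − 1000 = 1044.251 − 1000 = 44.25 permil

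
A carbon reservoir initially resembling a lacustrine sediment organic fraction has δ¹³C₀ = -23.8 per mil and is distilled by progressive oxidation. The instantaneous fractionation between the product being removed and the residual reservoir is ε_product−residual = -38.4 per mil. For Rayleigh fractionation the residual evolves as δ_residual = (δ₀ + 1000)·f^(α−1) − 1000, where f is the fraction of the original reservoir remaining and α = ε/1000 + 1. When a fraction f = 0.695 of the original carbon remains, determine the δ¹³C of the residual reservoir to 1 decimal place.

Rayleigh residual: δ_res = (δ₀ + 1000)·f^(α−1) − 1000
α = ε/1000 + 1 = 0.96160, so α − 1 = -0.03840
f^(α−1) = 0.695^(-0.03840) = 1.014070
δ_res = (-23.8 + 1000) × 1.014070 − 1000 = 989.935 − 1000 = -10.07 per mil

-10.1 per mil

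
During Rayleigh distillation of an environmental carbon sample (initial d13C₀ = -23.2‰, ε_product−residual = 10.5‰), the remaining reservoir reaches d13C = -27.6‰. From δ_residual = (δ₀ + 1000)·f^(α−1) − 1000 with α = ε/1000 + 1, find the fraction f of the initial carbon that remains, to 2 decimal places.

α − 1 = ε/1000 = 0.0105
(δ_res + 1000)/(δ₀ + 1000) = (-27.6 + 1000)/(-23.2 + 1000) = 972.4/976.8 = 0.995495
f = 0.995495^(1/0.0105) = exp(ln(0.995495)/0.0105) = exp(-0.00451/0.0105)
f = exp(-0.4300) = 0.6505

0.65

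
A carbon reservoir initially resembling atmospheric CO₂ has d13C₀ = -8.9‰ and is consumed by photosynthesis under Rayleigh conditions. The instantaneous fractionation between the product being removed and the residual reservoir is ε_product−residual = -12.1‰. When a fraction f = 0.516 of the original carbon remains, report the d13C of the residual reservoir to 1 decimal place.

-0.9‰

Rayleigh residual: δ_res = (δ₀ + 1000)·f^(α−1) − 1000
α = ε/1000 + 1 = 0.98790, so α − 1 = -0.01210
f^(α−1) = 0.516^(-0.01210) = 1.008038
δ_res = (-8.9 + 1000) × 1.008038 − 1000 = 999.067 − 1000 = -0.93‰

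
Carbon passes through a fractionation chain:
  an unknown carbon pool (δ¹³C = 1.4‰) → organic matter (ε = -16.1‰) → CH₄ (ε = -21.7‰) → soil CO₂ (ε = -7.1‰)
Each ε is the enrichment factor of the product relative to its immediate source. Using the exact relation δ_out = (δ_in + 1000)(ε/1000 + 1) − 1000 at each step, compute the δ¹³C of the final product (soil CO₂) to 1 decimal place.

-42.9‰

step 1: δ = (1.40 + 1000)·(-16.1/1000 + 1) − 1000 = -14.72‰
step 2: δ = (-14.72 + 1000)·(-21.7/1000 + 1) − 1000 = -36.10‰
step 3: δ = (-36.10 + 1000)·(-7.1/1000 + 1) − 1000 = -42.95‰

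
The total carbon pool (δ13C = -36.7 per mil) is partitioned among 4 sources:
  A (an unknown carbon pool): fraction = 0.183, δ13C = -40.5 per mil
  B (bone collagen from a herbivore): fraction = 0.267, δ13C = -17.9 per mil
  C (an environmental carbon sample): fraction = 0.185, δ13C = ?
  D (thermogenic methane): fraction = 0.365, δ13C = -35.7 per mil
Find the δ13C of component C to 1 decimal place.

-62.0 per mil

Isotope mass balance: δ_bulk = Σ fᵢ·δᵢ.
-36.7 = 0.183×(-40.5) + 0.267×(-17.9) + 0.185×δ_C + 0.365×(-35.7)
0.185·δ_C = -36.7 − (-25.221) = -11.479
δ_C = -11.479 / 0.185 = -62.05 per mil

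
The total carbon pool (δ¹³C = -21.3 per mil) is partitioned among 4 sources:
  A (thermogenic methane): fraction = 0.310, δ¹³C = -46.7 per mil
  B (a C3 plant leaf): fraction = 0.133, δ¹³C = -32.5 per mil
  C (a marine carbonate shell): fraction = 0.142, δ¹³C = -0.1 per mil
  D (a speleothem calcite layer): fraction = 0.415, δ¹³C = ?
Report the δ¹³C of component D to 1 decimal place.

-6.0 per mil

Isotope mass balance: δ_bulk = Σ fᵢ·δᵢ.
-21.3 = 0.310×(-46.7) + 0.133×(-32.5) + 0.142×(-0.1) + 0.415×δ_D
0.415·δ_D = -21.3 − (-18.814) = -2.486
δ_D = -2.486 / 0.415 = -5.99 per mil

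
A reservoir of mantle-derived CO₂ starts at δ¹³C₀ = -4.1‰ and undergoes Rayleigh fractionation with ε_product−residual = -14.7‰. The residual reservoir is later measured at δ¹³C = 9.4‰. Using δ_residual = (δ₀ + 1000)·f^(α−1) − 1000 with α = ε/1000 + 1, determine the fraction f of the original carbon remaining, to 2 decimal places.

0.40

α − 1 = ε/1000 = -0.0147
(δ_res + 1000)/(δ₀ + 1000) = (9.4 + 1000)/(-4.1 + 1000) = 1009.4/995.9 = 1.013556
f = 1.013556^(1/-0.0147) = exp(ln(1.013556)/-0.0147) = exp(0.01346/-0.0147)
f = exp(-0.9160) = 0.4001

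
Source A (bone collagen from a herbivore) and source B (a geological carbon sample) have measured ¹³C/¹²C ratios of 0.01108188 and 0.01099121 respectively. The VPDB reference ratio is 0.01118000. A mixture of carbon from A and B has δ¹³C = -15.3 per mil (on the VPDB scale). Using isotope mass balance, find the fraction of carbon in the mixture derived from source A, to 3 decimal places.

0.196

δ_A = (0.01108188/0.01118000 − 1)×1000 = (0.991224 − 1)×1000 = -8.776 per mil
δ_B = (0.01099121/0.01118000 − 1)×1000 = (0.983114 − 1)×1000 = -16.886 per mil
f_A = (δ_mix − δ_B)/(δ_A − δ_B) = (-15.3 − (-16.886))/(-8.776 − (-16.886))
f_A = 1.586 / 8.110 = 0.1956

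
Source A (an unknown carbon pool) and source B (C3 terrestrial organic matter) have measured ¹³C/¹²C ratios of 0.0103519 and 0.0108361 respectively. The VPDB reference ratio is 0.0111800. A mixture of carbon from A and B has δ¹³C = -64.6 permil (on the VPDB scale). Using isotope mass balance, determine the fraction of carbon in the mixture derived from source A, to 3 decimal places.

0.781

δ_A = (0.0103519/0.0111800 − 1)×1000 = (0.925930 − 1)×1000 = -74.070 permil
δ_B = (0.0108361/0.0111800 − 1)×1000 = (0.969240 − 1)×1000 = -30.760 permil
f_A = (δ_mix − δ_B)/(δ_A − δ_B) = (-64.6 − (-30.760))/(-74.070 − (-30.760))
f_A = -33.840 / -43.309 = 0.7813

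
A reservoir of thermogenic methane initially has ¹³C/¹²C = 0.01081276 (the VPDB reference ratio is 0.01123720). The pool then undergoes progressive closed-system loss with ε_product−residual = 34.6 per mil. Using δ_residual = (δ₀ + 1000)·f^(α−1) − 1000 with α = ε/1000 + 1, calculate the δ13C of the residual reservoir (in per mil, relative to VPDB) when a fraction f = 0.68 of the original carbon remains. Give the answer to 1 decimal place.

-50.5 per mil

δ₀ = (0.01081276/0.01123720 − 1)×1000 = (0.962229 − 1)×1000 = -37.771 per mil
α − 1 = ε/1000 = 0.0346
f^(α−1) = 0.68^(0.0346) = 0.986745
δ_res = (-37.771 + 1000) × 0.986745 − 1000 = 949.474 − 1000 = -50.53 per mil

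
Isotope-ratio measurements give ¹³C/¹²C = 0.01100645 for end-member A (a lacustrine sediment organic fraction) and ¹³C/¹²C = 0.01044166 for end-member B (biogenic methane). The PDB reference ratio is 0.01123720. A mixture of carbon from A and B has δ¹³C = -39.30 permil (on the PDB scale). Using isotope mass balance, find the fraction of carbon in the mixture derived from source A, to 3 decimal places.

0.627

δ_A = (0.01100645/0.01123720 − 1)×1000 = (0.979466 − 1)×1000 = -20.534 permil
δ_B = (0.01044166/0.01123720 − 1)×1000 = (0.929205 − 1)×1000 = -70.795 permil
f_A = (δ_mix − δ_B)/(δ_A − δ_B) = (-39.30 − (-70.795))/(-20.534 − (-70.795))
f_A = 31.495 / 50.261 = 0.6266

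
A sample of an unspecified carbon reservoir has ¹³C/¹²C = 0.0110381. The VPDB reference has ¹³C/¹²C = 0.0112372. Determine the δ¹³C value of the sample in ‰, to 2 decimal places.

-17.72‰

δ¹³C = (R_sample / R_standard − 1) × 1000
R_sample / R_standard = 0.0110381 / 0.0112372 = 0.982282
δ¹³C = (0.982282 − 1) × 1000 = -17.718‰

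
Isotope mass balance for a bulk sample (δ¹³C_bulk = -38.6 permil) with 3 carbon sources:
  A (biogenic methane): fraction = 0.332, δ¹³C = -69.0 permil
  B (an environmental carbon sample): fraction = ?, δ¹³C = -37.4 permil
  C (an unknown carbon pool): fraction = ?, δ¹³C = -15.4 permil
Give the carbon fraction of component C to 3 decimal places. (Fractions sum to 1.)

Let f_C and f_B be the unknown fractions; fractions sum to 1 so f_C + f_B = 0.668.
Mass balance: Σ fᵢ·δᵢ = δ_bulk ⇒ f_C·(-15.4) + f_B·(-37.4) = -38.6 − (-22.908) = -15.692
Substitute f_B = 0.668 − f_C:
f_C·(-15.4 − -37.4) = -15.692 − 0.668×(-37.4) = 9.291
f_C = 9.291 / 22.0 = 0.4223

0.422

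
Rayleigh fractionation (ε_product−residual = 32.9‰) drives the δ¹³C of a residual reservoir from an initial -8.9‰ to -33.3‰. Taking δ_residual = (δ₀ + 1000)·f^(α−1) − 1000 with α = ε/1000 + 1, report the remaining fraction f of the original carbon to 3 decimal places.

0.469

α − 1 = ε/1000 = 0.0329
(δ_res + 1000)/(δ₀ + 1000) = (-33.3 + 1000)/(-8.9 + 1000) = 966.7/991.1 = 0.975381
f = 0.975381^(1/0.0329) = exp(ln(0.975381)/0.0329) = exp(-0.02493/0.0329)
f = exp(-0.7577) = 0.4688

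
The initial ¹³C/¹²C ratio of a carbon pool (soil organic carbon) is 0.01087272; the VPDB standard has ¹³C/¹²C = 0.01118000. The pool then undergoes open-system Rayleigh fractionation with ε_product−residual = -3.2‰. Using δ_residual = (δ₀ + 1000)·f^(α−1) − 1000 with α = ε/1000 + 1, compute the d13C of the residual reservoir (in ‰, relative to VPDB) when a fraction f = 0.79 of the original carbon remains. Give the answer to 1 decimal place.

-26.8‰

δ₀ = (0.01087272/0.01118000 − 1)×1000 = (0.972515 − 1)×1000 = -27.485‰
α − 1 = ε/1000 = -0.0032
f^(α−1) = 0.79^(-0.0032) = 1.000755
δ_res = (-27.485 + 1000) × 1.000755 − 1000 = 973.249 − 1000 = -26.75‰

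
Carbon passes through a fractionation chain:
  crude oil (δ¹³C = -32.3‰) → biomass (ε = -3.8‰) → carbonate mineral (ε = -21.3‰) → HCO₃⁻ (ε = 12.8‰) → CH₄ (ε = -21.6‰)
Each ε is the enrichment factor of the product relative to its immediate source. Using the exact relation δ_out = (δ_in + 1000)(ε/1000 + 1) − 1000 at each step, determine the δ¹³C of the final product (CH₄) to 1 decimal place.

step 1: δ = (-32.30 + 1000)·(-3.8/1000 + 1) − 1000 = -35.98‰
step 2: δ = (-35.98 + 1000)·(-21.3/1000 + 1) − 1000 = -56.51‰
step 3: δ = (-56.51 + 1000)·(12.8/1000 + 1) − 1000 = -44.43‰
step 4: δ = (-44.43 + 1000)·(-21.6/1000 + 1) − 1000 = -65.07‰

-65.1‰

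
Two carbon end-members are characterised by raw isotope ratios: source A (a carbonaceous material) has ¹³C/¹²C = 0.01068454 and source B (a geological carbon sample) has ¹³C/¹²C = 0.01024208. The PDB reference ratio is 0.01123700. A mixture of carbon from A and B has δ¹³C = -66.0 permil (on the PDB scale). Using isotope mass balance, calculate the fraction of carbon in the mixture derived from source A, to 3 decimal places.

δ_A = (0.01068454/0.01123700 − 1)×1000 = (0.950836 − 1)×1000 = -49.164 permil
δ_B = (0.01024208/0.01123700 − 1)×1000 = (0.911460 − 1)×1000 = -88.540 permil
f_A = (δ_mix − δ_B)/(δ_A − δ_B) = (-66.0 − (-88.540))/(-49.164 − (-88.540))
f_A = 22.540 / 39.375 = 0.5724

0.572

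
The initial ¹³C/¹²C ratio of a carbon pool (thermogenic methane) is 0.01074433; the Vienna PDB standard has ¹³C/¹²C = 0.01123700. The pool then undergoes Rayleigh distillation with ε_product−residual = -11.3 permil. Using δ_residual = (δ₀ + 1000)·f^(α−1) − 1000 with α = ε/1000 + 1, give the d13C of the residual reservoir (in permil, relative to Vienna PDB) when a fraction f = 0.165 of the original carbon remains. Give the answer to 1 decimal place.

-24.2 permil

δ₀ = (0.01074433/0.01123700 − 1)×1000 = (0.956156 − 1)×1000 = -43.844 permil
α − 1 = ε/1000 = -0.0113
f^(α−1) = 0.165^(-0.0113) = 1.020569
δ_res = (-43.844 + 1000) × 1.020569 − 1000 = 975.824 − 1000 = -24.18 permil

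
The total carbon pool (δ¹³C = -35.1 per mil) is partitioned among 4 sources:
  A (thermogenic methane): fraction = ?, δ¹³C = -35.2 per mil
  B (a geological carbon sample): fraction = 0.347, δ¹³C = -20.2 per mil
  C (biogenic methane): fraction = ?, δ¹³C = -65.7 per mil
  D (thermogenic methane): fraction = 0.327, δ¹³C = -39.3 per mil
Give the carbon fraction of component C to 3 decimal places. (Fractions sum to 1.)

0.123

Let f_C and f_A be the unknown fractions; fractions sum to 1 so f_C + f_A = 0.326.
Mass balance: Σ fᵢ·δᵢ = δ_bulk ⇒ f_C·(-65.7) + f_A·(-35.2) = -35.1 − (-19.860) = -15.240
Substitute f_A = 0.326 − f_C:
f_C·(-65.7 − -35.2) = -15.240 − 0.326×(-35.2) = -3.764
f_C = -3.764 / -30.5 = 0.1234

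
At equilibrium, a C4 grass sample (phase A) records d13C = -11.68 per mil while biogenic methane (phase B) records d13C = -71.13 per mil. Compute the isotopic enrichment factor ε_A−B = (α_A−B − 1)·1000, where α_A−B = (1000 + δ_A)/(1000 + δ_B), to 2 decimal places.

64.00 per mil

α_A−B = (1000 + -11.68) / (1000 + -71.13) = 988.32 / 928.87 = 1.064002
ε_A−B = (1.064002 − 1) × 1000 = 64.002 per mil
(The approximation ε ≈ δ_A − δ_B would give 59.45 per mil.)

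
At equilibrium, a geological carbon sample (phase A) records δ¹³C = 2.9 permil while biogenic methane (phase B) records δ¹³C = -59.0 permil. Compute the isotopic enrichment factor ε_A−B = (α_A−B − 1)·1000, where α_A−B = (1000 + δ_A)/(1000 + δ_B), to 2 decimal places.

α_A−B = (1000 + 2.9) / (1000 + -59.0) = 1002.9 / 941.0 = 1.065781
ε_A−B = (1.065781 − 1) × 1000 = 65.781 permil
(The approximation ε ≈ δ_A − δ_B would give 61.9 permil.)

65.78 permil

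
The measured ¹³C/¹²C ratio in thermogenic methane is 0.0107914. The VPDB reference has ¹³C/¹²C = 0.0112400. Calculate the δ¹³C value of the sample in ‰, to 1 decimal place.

-39.9‰

δ¹³C = (R_sample / R_standard − 1) × 1000
R_sample / R_standard = 0.0107914 / 0.0112400 = 0.960089
δ¹³C = (0.960089 − 1) × 1000 = -39.91‰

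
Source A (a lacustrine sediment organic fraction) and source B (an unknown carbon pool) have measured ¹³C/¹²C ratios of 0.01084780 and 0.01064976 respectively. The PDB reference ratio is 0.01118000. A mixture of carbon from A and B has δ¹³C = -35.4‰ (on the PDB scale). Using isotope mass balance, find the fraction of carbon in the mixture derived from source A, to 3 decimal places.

δ_A = (0.01084780/0.01118000 − 1)×1000 = (0.970286 − 1)×1000 = -29.714‰
δ_B = (0.01064976/0.01118000 − 1)×1000 = (0.952572 − 1)×1000 = -47.428‰
f_A = (δ_mix − δ_B)/(δ_A − δ_B) = (-35.4 − (-47.428))/(-29.714 − (-47.428))
f_A = 12.028 / 17.714 = 0.6790

0.679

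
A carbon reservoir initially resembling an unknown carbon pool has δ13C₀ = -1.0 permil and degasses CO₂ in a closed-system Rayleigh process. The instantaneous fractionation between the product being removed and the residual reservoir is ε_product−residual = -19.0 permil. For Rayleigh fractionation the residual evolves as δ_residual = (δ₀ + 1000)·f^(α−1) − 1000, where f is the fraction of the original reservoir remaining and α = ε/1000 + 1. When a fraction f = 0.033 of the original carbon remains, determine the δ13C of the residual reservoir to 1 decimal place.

65.9 permil

Rayleigh residual: δ_res = (δ₀ + 1000)·f^(α−1) − 1000
α = ε/1000 + 1 = 0.98100, so α − 1 = -0.01900
f^(α−1) = 0.033^(-0.01900) = 1.066960
δ_res = (-1.0 + 1000) × 1.066960 − 1000 = 1065.893 − 1000 = 65.89 permil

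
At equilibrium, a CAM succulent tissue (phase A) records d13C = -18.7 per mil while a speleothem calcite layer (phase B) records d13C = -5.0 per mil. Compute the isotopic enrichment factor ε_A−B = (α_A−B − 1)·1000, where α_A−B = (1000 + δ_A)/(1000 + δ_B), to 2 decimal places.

α_A−B = (1000 + -18.7) / (1000 + -5.0) = 981.3 / 995.0 = 0.986231
ε_A−B = (0.986231 − 1) × 1000 = -13.769 per mil
(The approximation ε ≈ δ_A − δ_B would give -13.7 per mil.)

-13.77 per mil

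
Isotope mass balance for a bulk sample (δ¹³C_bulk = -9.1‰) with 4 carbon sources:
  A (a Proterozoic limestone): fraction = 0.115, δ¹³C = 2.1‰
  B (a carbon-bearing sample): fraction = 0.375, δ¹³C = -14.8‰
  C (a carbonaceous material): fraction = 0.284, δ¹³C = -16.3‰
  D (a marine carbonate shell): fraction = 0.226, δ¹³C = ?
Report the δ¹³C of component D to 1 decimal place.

3.7‰

Isotope mass balance: δ_bulk = Σ fᵢ·δᵢ.
-9.1 = 0.115×(2.1) + 0.375×(-14.8) + 0.284×(-16.3) + 0.226×δ_D
0.226·δ_D = -9.1 − (-9.938) = 0.838
δ_D = 0.838 / 0.226 = 3.71‰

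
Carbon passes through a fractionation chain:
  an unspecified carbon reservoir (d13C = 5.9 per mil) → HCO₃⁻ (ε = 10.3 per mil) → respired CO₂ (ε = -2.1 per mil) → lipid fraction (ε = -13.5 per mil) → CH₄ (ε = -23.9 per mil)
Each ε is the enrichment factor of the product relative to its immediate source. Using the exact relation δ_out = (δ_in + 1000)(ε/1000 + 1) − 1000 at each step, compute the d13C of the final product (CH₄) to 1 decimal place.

step 1: δ = (5.90 + 1000)·(10.3/1000 + 1) − 1000 = 16.26 per mil
step 2: δ = (16.26 + 1000)·(-2.1/1000 + 1) − 1000 = 14.13 per mil
step 3: δ = (14.13 + 1000)·(-13.5/1000 + 1) − 1000 = 0.44 per mil
step 4: δ = (0.44 + 1000)·(-23.9/1000 + 1) − 1000 = -23.47 per mil

-23.5 per mil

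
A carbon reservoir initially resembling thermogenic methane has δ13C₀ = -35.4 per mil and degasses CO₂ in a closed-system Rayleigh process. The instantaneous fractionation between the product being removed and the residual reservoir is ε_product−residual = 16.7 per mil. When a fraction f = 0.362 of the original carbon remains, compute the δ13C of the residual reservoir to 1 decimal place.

Rayleigh residual: δ_res = (δ₀ + 1000)·f^(α−1) − 1000
α = ε/1000 + 1 = 1.01670, so α − 1 = 0.01670
f^(α−1) = 0.362^(0.01670) = 0.983174
δ_res = (-35.4 + 1000) × 0.983174 − 1000 = 948.370 − 1000 = -51.63 per mil

-51.6 per mil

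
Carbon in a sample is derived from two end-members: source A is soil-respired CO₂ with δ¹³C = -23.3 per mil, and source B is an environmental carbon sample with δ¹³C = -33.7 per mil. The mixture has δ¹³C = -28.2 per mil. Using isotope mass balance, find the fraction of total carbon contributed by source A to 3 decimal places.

0.529

δ_mix = f_A·δ_A + (1 − f_A)·δ_B  ⇒  f_A = (δ_mix − δ_B)/(δ_A − δ_B)
f_A = (-28.2 − (-33.7)) / (-23.3 − (-33.7))
f_A = 5.5 / 10.4 = 0.5288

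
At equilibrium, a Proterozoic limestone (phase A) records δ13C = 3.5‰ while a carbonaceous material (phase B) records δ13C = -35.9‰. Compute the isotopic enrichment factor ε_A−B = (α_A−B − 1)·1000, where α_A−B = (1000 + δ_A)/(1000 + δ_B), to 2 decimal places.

40.87‰

α_A−B = (1000 + 3.5) / (1000 + -35.9) = 1003.5 / 964.1 = 1.040867
ε_A−B = (1.040867 − 1) × 1000 = 40.867‰
(The approximation ε ≈ δ_A − δ_B would give 39.4‰.)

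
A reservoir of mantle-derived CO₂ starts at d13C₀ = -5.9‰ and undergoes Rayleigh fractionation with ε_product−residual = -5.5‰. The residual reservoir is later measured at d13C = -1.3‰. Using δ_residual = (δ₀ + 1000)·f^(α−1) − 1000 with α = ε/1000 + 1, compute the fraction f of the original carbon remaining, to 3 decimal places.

α − 1 = ε/1000 = -0.0055
(δ_res + 1000)/(δ₀ + 1000) = (-1.3 + 1000)/(-5.9 + 1000) = 998.7/994.1 = 1.004627
f = 1.004627^(1/-0.0055) = exp(ln(1.004627)/-0.0055) = exp(0.00462/-0.0055)
f = exp(-0.8394) = 0.4320

0.432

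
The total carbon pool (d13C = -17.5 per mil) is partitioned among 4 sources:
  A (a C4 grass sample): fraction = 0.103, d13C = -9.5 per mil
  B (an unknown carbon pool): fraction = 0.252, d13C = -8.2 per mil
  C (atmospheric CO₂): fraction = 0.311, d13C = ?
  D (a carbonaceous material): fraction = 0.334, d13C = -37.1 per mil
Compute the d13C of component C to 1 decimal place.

Isotope mass balance: δ_bulk = Σ fᵢ·δᵢ.
-17.5 = 0.103×(-9.5) + 0.252×(-8.2) + 0.311×δ_C + 0.334×(-37.1)
0.311·δ_C = -17.5 − (-15.436) = -2.064
δ_C = -2.064 / 0.311 = -6.64 per mil

-6.6 per mil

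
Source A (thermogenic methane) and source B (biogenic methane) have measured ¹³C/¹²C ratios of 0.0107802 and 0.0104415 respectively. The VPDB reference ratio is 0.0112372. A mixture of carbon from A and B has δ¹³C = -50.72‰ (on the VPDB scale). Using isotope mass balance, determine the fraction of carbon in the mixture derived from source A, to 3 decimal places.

0.667

δ_A = (0.0107802/0.0112372 − 1)×1000 = (0.959332 − 1)×1000 = -40.668‰
δ_B = (0.0104415/0.0112372 − 1)×1000 = (0.929191 − 1)×1000 = -70.809‰
f_A = (δ_mix − δ_B)/(δ_A − δ_B) = (-50.72 − (-70.809))/(-40.668 − (-70.809))
f_A = 20.089 / 30.141 = 0.6665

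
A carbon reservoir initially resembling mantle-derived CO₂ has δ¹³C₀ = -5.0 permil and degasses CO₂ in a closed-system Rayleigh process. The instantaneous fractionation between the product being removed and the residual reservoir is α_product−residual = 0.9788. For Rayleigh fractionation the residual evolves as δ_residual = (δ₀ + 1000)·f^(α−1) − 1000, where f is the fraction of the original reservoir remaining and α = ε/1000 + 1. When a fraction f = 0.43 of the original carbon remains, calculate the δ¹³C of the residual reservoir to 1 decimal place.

13.0 permil

Rayleigh residual: δ_res = (δ₀ + 1000)·f^(α−1) − 1000
α − 1 = -0.02120
f^(α−1) = 0.43^(-0.02120) = 1.018053
δ_res = (-5.0 + 1000) × 1.018053 − 1000 = 1012.963 − 1000 = 12.96 permil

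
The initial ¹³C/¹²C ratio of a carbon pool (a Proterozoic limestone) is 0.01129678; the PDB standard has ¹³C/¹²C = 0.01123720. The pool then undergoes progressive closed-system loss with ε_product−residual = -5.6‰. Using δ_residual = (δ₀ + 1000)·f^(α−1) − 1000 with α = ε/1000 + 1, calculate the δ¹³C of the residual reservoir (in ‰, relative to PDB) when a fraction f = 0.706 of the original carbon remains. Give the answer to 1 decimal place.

7.3‰

δ₀ = (0.01129678/0.01123720 − 1)×1000 = (1.005302 − 1)×1000 = 5.302‰
α − 1 = ε/1000 = -0.0056
f^(α−1) = 0.706^(-0.0056) = 1.001951
δ_res = (5.302 + 1000) × 1.001951 − 1000 = 1007.264 − 1000 = 7.26‰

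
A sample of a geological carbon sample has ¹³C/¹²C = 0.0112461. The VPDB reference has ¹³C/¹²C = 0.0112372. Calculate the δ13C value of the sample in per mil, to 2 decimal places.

δ13C = (R_sample / R_standard − 1) × 1000
R_sample / R_standard = 0.0112461 / 0.0112372 = 1.000792
δ13C = (1.000792 − 1) × 1000 = 0.792 per mil

0.79 per mil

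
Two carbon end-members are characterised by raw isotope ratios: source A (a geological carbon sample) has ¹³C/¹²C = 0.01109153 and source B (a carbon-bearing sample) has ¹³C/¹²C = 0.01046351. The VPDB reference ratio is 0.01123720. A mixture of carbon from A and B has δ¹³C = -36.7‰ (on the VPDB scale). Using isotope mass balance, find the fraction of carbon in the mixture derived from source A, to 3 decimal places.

δ_A = (0.01109153/0.01123720 − 1)×1000 = (0.987037 − 1)×1000 = -12.963‰
δ_B = (0.01046351/0.01123720 − 1)×1000 = (0.931149 − 1)×1000 = -68.851‰
f_A = (δ_mix − δ_B)/(δ_A − δ_B) = (-36.7 − (-68.851))/(-12.963 − (-68.851))
f_A = 32.151 / 55.888 = 0.5753

0.575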